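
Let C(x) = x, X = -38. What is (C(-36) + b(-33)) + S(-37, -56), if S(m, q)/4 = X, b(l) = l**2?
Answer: 901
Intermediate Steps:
S(m, q) = -152 (S(m, q) = 4*(-38) = -152)
(C(-36) + b(-33)) + S(-37, -56) = (-36 + (-33)**2) - 152 = (-36 + 1089) - 152 = 1053 - 152 = 901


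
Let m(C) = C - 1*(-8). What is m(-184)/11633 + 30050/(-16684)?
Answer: -176254017/97042486 ≈ -1.8163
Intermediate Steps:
m(C) = 8 + C (m(C) = C + 8 = 8 + C)
m(-184)/11633 + 30050/(-16684) = (8 - 184)/11633 + 30050/(-16684) = -176*1/11633 + 30050*(-1/16684) = -176/11633 - 15025/8342 = -176254017/97042486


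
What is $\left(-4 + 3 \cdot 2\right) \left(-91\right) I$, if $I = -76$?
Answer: $13832$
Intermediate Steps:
$\left(-4 + 3 \cdot 2\right) \left(-91\right) I = \left(-4 + 3 \cdot 2\right) \left(-91\right) \left(-76\right) = \left(-4 + 6\right) \left(-91\right) \left(-76\right) = 2 \left(-91\right) \left(-76\right) = \left(-182\right) \left(-76\right) = 13832$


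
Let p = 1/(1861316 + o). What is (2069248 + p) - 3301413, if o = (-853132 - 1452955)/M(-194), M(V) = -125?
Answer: -289522533330730/234970587 ≈ -1.2322e+6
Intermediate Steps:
o = 2306087/125 (o = (-853132 - 1452955)/(-125) = -2306087*(-1/125) = 2306087/125 ≈ 18449.)
p = 125/234970587 (p = 1/(1861316 + 2306087/125) = 1/(234970587/125) = 125/234970587 ≈ 5.3198e-7)
(2069248 + p) - 3301413 = (2069248 + 125/234970587) - 3301413 = 486212417208701/234970587 - 3301413 = -289522533330730/234970587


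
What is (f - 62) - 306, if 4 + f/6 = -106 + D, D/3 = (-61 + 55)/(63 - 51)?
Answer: -1037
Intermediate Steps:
D = -3/2 (D = 3*((-61 + 55)/(63 - 51)) = 3*(-6/12) = 3*(-6*1/12) = 3*(-½) = -3/2 ≈ -1.5000)
f = -669 (f = -24 + 6*(-106 - 3/2) = -24 + 6*(-215/2) = -24 - 645 = -669)
(f - 62) - 306 = (-669 - 62) - 306 = -731 - 306 = -1037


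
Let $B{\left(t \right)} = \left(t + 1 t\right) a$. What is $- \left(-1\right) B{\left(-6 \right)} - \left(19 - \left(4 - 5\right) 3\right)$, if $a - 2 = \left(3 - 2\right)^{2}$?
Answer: $-58$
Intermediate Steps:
$a = 3$ ($a = 2 + \left(3 - 2\right)^{2} = 2 + 1^{2} = 2 + 1 = 3$)
$B{\left(t \right)} = 6 t$ ($B{\left(t \right)} = \left(t + 1 t\right) 3 = \left(t + t\right) 3 = 2 t 3 = 6 t$)
$- \left(-1\right) B{\left(-6 \right)} - \left(19 - \left(4 - 5\right) 3\right) = - \left(-1\right) 6 \left(-6\right) - \left(19 - \left(4 - 5\right) 3\right) = - \left(-1\right) \left(-36\right) - 22 = \left(-1\right) 36 - 22 = -36 - 22 = -58$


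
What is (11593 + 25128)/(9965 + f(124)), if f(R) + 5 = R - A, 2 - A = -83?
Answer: 36721/9999 ≈ 3.6725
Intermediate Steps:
A = 85 (A = 2 - 1*(-83) = 2 + 83 = 85)
f(R) = -90 + R (f(R) = -5 + (R - 1*85) = -5 + (R - 85) = -5 + (-85 + R) = -90 + R)
(11593 + 25128)/(9965 + f(124)) = (11593 + 25128)/(9965 + (-90 + 124)) = 36721/(9965 + 34) = 36721/9999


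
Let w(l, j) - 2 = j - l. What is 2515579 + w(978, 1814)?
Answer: 2516417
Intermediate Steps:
w(l, j) = 2 + j - l (w(l, j) = 2 + (j - l) = 2 + j - l)
2515579 + w(978, 1814) = 2515579 + (2 + 1814 - 1*978) = 2515579 + (2 + 1814 - 978) = 2515579 + 838 = 2516417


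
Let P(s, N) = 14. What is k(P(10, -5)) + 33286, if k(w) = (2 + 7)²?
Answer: 33367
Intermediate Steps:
k(w) = 81 (k(w) = 9² = 81)
k(P(10, -5)) + 33286 = 81 + 33286 = 33367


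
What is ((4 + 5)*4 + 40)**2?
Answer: 5776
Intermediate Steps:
((4 + 5)*4 + 40)**2 = (9*4 + 40)**2 = (36 + 40)**2 = 76**2 = 5776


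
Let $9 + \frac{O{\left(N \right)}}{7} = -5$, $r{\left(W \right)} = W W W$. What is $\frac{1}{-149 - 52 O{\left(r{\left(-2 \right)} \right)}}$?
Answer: $\frac{1}{4947} \approx 0.00020214$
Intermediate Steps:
$r{\left(W \right)} = W^{3}$ ($r{\left(W \right)} = W^{2} W = W^{3}$)
$O{\left(N \right)} = -98$ ($O{\left(N \right)} = -63 + 7 \left(-5\right) = -63 - 35 = -98$)
$\frac{1}{-149 - 52 O{\left(r{\left(-2 \right)} \right)}} = \frac{1}{-149 - -5096} = \frac{1}{-149 + 5096} = \frac{1}{4947}$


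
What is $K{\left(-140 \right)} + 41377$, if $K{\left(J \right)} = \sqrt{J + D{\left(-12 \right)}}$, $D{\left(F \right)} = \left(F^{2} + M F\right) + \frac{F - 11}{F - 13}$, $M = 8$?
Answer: $41377 + \frac{3 i \sqrt{253}}{5} \approx 41377.0 + 9.5436 i$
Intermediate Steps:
$D{\left(F \right)} = F^{2} + 8 F + \frac{-11 + F}{-13 + F}$ ($D{\left(F \right)} = \left(F^{2} + 8 F\right) + \frac{F - 11}{F - 13} = \left(F^{2} + 8 F\right) + \frac{-11 + F}{-13 + F} = F^{2} + 8 F + \frac{-11 + F}{-13 + F}$)
$K{\left(J \right)} = \sqrt{\frac{1223}{25} + J}$ ($K{\left(J \right)} = \sqrt{J + \frac{-11 + \left(-12\right)^{3} - -1236 - 5 \left(-12\right)^{2}}{-13 - 12}} = \sqrt{J + \frac{-11 - 1728 + 1236 - 720}{-25}} = \sqrt{J - \frac{-11 - 1728 + 1236 - 720}{25}} = \sqrt{J - - \frac{1223}{25}} = \sqrt{J + \frac{1223}{25}} = \sqrt{\frac{1223}{25} + J}$)
$K{\left(-140 \right)} + 41377 = \frac{\sqrt{1223 + 25 \left(-140\right)}}{5} + 41377 = \frac{\sqrt{1223 - 3500}}{5} + 41377 = \frac{\sqrt{-2277}}{5} + 41377 = \frac{3 i \sqrt{253}}{5} + 41377 = 41377 + \frac{3 i \sqrt{253}}{5}$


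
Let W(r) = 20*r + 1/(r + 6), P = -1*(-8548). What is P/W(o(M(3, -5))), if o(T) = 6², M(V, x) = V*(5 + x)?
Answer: 359016/30241 ≈ 11.872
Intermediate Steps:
P = 8548
o(T) = 36
W(r) = 1/(6 + r) + 20*r (W(r) = 20*r + 1/(6 + r) = 1/(6 + r) + 20*r)
P/W(o(M(3, -5))) = 8548/(((1 + 20*36² + 120*36)/(6 + 36))) = 8548/(((1 + 20*1296 + 4320)/42)) = 8548/(((1 + 25920 + 4320)/42)) = 8548/(((1/42)*30241)) = 8548/(30241/42) = 8548*(42/30241) = 359016/30241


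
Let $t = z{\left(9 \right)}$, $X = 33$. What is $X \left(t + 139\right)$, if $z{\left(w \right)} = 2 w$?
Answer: $5181$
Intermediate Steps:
$t = 18$ ($t = 2 \cdot 9 = 18$)
$X \left(t + 139\right) = 33 \left(18 + 139\right) = 33 \cdot 157 = 5181$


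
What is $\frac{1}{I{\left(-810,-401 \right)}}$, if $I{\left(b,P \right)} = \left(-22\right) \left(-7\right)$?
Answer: $\frac{1}{154} \approx 0.0064935$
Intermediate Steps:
$I{\left(b,P \right)} = 154$
$\frac{1}{I{\left(-810,-401 \right)}} = \frac{1}{154}$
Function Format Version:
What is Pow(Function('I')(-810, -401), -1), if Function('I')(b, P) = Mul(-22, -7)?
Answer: Rational(1, 154) ≈ 0.0064935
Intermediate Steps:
Function('I')(b, P) = 154
Pow(Function('I')(-810, -401), -1) = Pow(154, -1) = Rational(1, 154)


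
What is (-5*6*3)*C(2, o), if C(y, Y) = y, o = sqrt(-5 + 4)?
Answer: -180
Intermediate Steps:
o = I (o = sqrt(-1) = I ≈ 1.0*I)
(-5*6*3)*C(2, o) = (-5*6*3)*2 = -30*3*2 = -90*2 = -180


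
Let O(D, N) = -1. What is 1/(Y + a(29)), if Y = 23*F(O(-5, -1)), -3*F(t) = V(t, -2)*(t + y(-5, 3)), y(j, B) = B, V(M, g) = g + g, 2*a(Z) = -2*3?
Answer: 3/175 ≈ 0.017143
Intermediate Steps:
a(Z) = -3 (a(Z) = (-2*3)/2 = (1/2)*(-6) = -3)
V(M, g) = 2*g
F(t) = 4 + 4*t/3 (F(t) = -2*(-2)*(t + 3)/3 = -(-4)*(3 + t)/3 = -(-12 - 4*t)/3 = 4 + 4*t/3)
Y = 184/3 (Y = 23*(4 + (4/3)*(-1)) = 23*(4 - 4/3) = 23*(8/3) = 184/3 ≈ 61.333)
1/(Y + a(29)) = 1/(184/3 - 3) = 1/(175/3) = 3/175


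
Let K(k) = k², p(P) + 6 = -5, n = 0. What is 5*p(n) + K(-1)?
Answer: -54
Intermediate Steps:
p(P) = -11 (p(P) = -6 - 5 = -11)
5*p(n) + K(-1) = 5*(-11) + (-1)² = -55 + 1 = -54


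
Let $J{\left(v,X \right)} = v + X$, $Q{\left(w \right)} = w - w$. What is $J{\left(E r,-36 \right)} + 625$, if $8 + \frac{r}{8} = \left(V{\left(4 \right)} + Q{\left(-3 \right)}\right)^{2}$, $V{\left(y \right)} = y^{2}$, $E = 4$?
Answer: $8525$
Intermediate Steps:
$Q{\left(w \right)} = 0$
$r = 1984$ ($r = -64 + 8 \left(4^{2} + 0\right)^{2} = -64 + 8 \left(16 + 0\right)^{2} = -64 + 8 \cdot 16^{2} = -64 + 8 \cdot 256 = -64 + 2048 = 1984$)
$J{\left(v,X \right)} = X + v$
$J{\left(E r,-36 \right)} + 625 = \left(-36 + 4 \cdot 1984\right) + 625 = \left(-36 + 7936\right) + 625 = 7900 + 625 = 8525$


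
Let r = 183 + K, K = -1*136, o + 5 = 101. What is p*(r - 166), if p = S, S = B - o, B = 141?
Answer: -5355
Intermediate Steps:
o = 96 (o = -5 + 101 = 96)
K = -136
S = 45 (S = 141 - 1*96 = 141 - 96 = 45)
p = 45
r = 47 (r = 183 - 136 = 47)
p*(r - 166) = 45*(47 - 166) = 45*(-119) = -5355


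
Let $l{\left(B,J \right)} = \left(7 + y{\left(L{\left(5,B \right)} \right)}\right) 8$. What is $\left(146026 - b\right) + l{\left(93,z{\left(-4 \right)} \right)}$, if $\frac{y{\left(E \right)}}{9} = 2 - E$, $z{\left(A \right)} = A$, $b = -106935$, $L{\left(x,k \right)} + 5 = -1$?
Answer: $253593$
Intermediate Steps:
$L{\left(x,k \right)} = -6$ ($L{\left(x,k \right)} = -5 - 1 = -6$)
$y{\left(E \right)} = 18 - 9 E$ ($y{\left(E \right)} = 9 \left(2 - E\right) = 18 - 9 E$)
$l{\left(B,J \right)} = 632$ ($l{\left(B,J \right)} = \left(7 + \left(18 - -54\right)\right) 8 = \left(7 + \left(18 + 54\right)\right) 8 = \left(7 + 72\right) 8 = 79 \cdot 8 = 632$)
$\left(146026 - b\right) + l{\left(93,z{\left(-4 \right)} \right)} = \left(146026 - -106935\right) + 632 = \left(146026 + 106935\right) + 632 = 252961 + 632 = 253593$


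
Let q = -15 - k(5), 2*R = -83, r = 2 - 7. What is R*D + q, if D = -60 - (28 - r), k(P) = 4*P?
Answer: 7649/2 ≈ 3824.5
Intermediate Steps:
r = -5
R = -83/2 (R = (½)*(-83) = -83/2 ≈ -41.500)
q = -35 (q = -15 - 4*5 = -15 - 1*20 = -15 - 20 = -35)
D = -93 (D = -60 - (28 - 1*(-5)) = -60 - (28 + 5) = -60 - 1*33 = -60 - 33 = -93)
R*D + q = -83/2*(-93) - 35 = 7719/2 - 35 = 7649/2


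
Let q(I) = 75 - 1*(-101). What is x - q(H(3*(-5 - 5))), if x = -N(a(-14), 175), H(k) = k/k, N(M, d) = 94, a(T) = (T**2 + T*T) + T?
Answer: -270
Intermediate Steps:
a(T) = T + 2*T**2 (a(T) = (T**2 + T**2) + T = 2*T**2 + T = T + 2*T**2)
H(k) = 1
q(I) = 176 (q(I) = 75 + 101 = 176)
x = -94 (x = -1*94 = -94)
x - q(H(3*(-5 - 5))) = -94 - 1*176 = -94 - 176 = -270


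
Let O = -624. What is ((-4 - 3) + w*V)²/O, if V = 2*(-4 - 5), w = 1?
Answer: -625/624 ≈ -1.0016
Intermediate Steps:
V = -18 (V = 2*(-9) = -18)
((-4 - 3) + w*V)²/O = ((-4 - 3) + 1*(-18))²/(-624) = (-7 - 18)²*(-1/624) = (-25)²*(-1/624) = 625*(-1/624) = -625/624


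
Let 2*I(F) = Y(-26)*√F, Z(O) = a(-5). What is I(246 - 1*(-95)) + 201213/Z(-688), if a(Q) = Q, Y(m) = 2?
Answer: -201213/5 + √341 ≈ -40224.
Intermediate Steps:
Z(O) = -5
I(F) = √F (I(F) = (2*√F)/2 = √F)
I(246 - 1*(-95)) + 201213/Z(-688) = √(246 - 1*(-95)) + 201213/(-5) = √(246 + 95) + 201213*(-⅕) = √341 - 201213/5 = -201213/5 + √341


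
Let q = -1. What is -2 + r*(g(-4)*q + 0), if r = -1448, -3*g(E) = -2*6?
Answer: 5790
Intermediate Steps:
g(E) = 4 (g(E) = -(-2)*6/3 = -⅓*(-12) = 4)
-2 + r*(g(-4)*q + 0) = -2 - 1448*(4*(-1) + 0) = -2 - 1448*(-4 + 0) = -2 - 1448*(-4) = -2 + 5792 = 5790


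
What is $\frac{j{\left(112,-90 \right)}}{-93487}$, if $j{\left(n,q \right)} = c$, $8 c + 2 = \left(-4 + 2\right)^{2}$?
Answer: $- \frac{1}{373948} \approx -2.6742 \cdot 10^{-6}$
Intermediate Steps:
$c = \frac{1}{4}$ ($c = - \frac{1}{4} + \frac{\left(-4 + 2\right)^{2}}{8} = - \frac{1}{4} + \frac{\left(-2\right)^{2}}{8} = - \frac{1}{4} + \frac{1}{8} \cdot 4 = - \frac{1}{4} + \frac{1}{2} = \frac{1}{4} \approx 0.25$)
$j{\left(n,q \right)} = \frac{1}{4}$
$\frac{j{\left(112,-90 \right)}}{-93487} = \frac{1}{4 \left(-93487\right)} = \frac{1}{4} \left(- \frac{1}{93487}\right) = - \frac{1}{373948}$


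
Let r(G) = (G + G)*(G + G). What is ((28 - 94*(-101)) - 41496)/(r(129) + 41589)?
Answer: -10658/36051 ≈ -0.29564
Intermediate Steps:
r(G) = 4*G**2 (r(G) = (2*G)*(2*G) = 4*G**2)
((28 - 94*(-101)) - 41496)/(r(129) + 41589) = ((28 - 94*(-101)) - 41496)/(4*129**2 + 41589) = ((28 + 9494) - 41496)/(4*16641 + 41589) = (9522 - 41496)/(66564 + 41589) = -31974/108153 = -31974*1/108153 = -10658/36051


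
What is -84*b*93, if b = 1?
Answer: -7812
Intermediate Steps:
-84*b*93 = -84*1*93 = -84*93 = -7812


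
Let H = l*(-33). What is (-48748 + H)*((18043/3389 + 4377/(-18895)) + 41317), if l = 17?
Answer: -130474897386064803/64035155 ≈ -2.0376e+9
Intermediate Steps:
H = -561 (H = 17*(-33) = -561)
(-48748 + H)*((18043/3389 + 4377/(-18895)) + 41317) = (-48748 - 561)*((18043/3389 + 4377/(-18895)) + 41317) = -49309*((18043*(1/3389) + 4377*(-1/18895)) + 41317) = -49309*((18043/3389 - 4377/18895) + 41317) = -49309*(326088832/64035155 + 41317) = -49309*2646066587967/64035155 = -130474897386064803/64035155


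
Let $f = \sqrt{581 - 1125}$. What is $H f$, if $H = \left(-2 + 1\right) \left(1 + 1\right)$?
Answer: $- 8 i \sqrt{34} \approx - 46.648 i$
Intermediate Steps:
$H = -2$ ($H = \left(-1\right) 2 = -2$)
$f = 4 i \sqrt{34}$ ($f = \sqrt{-544} = 4 i \sqrt{34} \approx 23.324 i$)
$H f = - 2 \cdot 4 i \sqrt{34} = - 8 i \sqrt{34}$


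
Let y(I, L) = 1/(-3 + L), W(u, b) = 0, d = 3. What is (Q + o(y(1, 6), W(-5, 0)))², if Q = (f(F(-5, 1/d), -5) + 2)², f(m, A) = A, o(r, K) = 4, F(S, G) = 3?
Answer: 169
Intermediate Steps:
Q = 9 (Q = (-5 + 2)² = (-3)² = 9)
(Q + o(y(1, 6), W(-5, 0)))² = (9 + 4)² = 13² = 169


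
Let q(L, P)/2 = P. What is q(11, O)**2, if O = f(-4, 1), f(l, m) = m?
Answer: 4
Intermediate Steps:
O = 1
q(L, P) = 2*P
q(11, O)**2 = (2*1)**2 = 2**2 = 4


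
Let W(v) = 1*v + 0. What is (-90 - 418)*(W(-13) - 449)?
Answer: 234696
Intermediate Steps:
W(v) = v (W(v) = v + 0 = v)
(-90 - 418)*(W(-13) - 449) = (-90 - 418)*(-13 - 449) = -508*(-462) = 234696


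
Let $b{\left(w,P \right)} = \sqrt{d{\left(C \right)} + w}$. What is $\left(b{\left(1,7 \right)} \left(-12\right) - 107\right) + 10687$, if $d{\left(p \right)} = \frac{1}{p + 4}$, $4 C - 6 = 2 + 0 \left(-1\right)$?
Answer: $10580 - 2 \sqrt{42} \approx 10567.0$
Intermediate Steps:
$C = 2$ ($C = \frac{3}{2} + \frac{2 + 0 \left(-1\right)}{4} = \frac{3}{2} + \frac{2 + 0}{4} = \frac{3}{2} + \frac{1}{4} \cdot 2 = \frac{3}{2} + \frac{1}{2} = 2$)
$d{\left(p \right)} = \frac{1}{4 + p}$
$b{\left(w,P \right)} = \sqrt{\frac{1}{6} + w}$ ($b{\left(w,P \right)} = \sqrt{\frac{1}{4 + 2} + w} = \sqrt{\frac{1}{6} + w}$)
$\left(b{\left(1,7 \right)} \left(-12\right) - 107\right) + 10687 = \left(\frac{\sqrt{6 + 36 \cdot 1}}{6} \left(-12\right) - 107\right) + 10687 = \left(\frac{\sqrt{6 + 36}}{6} \left(-12\right) - 107\right) + 10687 = \left(\frac{\sqrt{42}}{6} \left(-12\right) - 107\right) + 10687 = \left(- 2 \sqrt{42} - 107\right) + 10687 = \left(-107 - 2 \sqrt{42}\right) + 10687 = 10580 - 2 \sqrt{42}$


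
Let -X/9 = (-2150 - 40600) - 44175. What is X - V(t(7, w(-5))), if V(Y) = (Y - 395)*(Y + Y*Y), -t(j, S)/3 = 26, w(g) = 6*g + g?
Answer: 3623163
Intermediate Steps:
w(g) = 7*g
t(j, S) = -78 (t(j, S) = -3*26 = -78)
X = 782325 (X = -9*((-2150 - 40600) - 44175) = -9*(-42750 - 44175) = -9*(-86925) = 782325)
V(Y) = (-395 + Y)*(Y + Y**2)
X - V(t(7, w(-5))) = 782325 - (-78)*(-395 + (-78)**2 - 394*(-78)) = 782325 - (-78)*(-395 + 6084 + 30732) = 782325 - (-78)*36421 = 782325 - 1*(-2840838) = 782325 + 2840838 = 3623163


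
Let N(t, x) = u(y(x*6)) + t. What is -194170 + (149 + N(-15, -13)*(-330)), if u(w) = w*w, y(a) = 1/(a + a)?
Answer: -766872031/4056 ≈ -1.8907e+5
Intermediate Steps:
y(a) = 1/(2*a)
u(w) = w²
N(t, x) = t + 1/(144*x²) (N(t, x) = (1/(2*((x*6))))² + t = (1/(2*((6*x))))² + t = ((1/(6*x))/2)² + t = (1/(12*x))² + t = 1/(144*x²) + t = t + 1/(144*x²))
-194170 + (149 + N(-15, -13)*(-330)) = -194170 + (149 + (-15 + (1/144)/(-13)²)*(-330)) = -194170 + (149 + (-15 + (1/144)*(1/169))*(-330)) = -194170 + (149 + (-15 + 1/24336)*(-330)) = -194170 + (149 - 365039/24336*(-330)) = -194170 + (149 + 20077145/4056) = -194170 + 20681489/4056 = -766872031/4056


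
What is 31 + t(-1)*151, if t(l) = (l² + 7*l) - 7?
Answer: -1932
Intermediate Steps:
t(l) = -7 + l² + 7*l
31 + t(-1)*151 = 31 + (-7 + (-1)² + 7*(-1))*151 = 31 + (-7 + 1 - 7)*151 = 31 - 13*151 = 31 - 1963 = -1932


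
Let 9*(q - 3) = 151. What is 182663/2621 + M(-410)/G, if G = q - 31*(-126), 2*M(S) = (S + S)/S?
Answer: 6453872705/92605172 ≈ 69.692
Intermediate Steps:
q = 178/9 (q = 3 + (1/9)*151 = 3 + 151/9 = 178/9 ≈ 19.778)
M(S) = 1 (M(S) = ((S + S)/S)/2 = ((2*S)/S)/2 = (1/2)*2 = 1)
G = 35332/9 (G = 178/9 - 31*(-126) = 178/9 + 3906 = 35332/9 ≈ 3925.8)
182663/2621 + M(-410)/G = 182663/2621 + 1/(35332/9) = 182663*(1/2621) + 1*(9/35332) = 182663/2621 + 9/35332 = 6453872705/92605172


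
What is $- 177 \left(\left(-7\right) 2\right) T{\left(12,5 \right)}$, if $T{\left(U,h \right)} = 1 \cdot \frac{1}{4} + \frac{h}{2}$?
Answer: $\frac{13629}{2} \approx 6814.5$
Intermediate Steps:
$T{\left(U,h \right)} = \frac{1}{4} + \frac{h}{2}$ ($T{\left(U,h \right)} = 1 \cdot \frac{1}{4} + h \frac{1}{2} = \frac{1}{4} + \frac{h}{2}$)
$- 177 \left(\left(-7\right) 2\right) T{\left(12,5 \right)} = - 177 \left(\left(-7\right) 2\right) \left(\frac{1}{4} + \frac{1}{2} \cdot 5\right) = \left(-177\right) \left(-14\right) \left(\frac{1}{4} + \frac{5}{2}\right) = 2478 \cdot \frac{11}{4} = \frac{13629}{2}$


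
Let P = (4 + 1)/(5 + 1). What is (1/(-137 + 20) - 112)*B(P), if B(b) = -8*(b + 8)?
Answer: 2778260/351 ≈ 7915.3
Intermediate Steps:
P = 5/6 ≈ 0.83333
B(b) = -64 - 8*b (B(b) = -8*(8 + b) = -64 - 8*b)
(1/(-137 + 20) - 112)*B(P) = (1/(-137 + 20) - 112)*(-64 - 8*5/6) = (1/(-117) - 112)*(-64 - 20/3) = (-1/117 - 112)*(-212/3) = -13105/117*(-212/3) = 2778260/351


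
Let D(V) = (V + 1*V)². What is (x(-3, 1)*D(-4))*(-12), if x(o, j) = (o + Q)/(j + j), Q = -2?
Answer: 1920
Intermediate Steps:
x(o, j) = (-2 + o)/(2*j) (x(o, j) = (o - 2)/(j + j) = (-2 + o)/((2*j)) = (-2 + o)*(1/(2*j)) = (-2 + o)/(2*j))
D(V) = 4*V² (D(V) = (V + V)² = (2*V)² = 4*V²)
(x(-3, 1)*D(-4))*(-12) = (((½)*(-2 - 3)/1)*(4*(-4)²))*(-12) = (((½)*1*(-5))*(4*16))*(-12) = -5/2*64*(-12) = -160*(-12) = 1920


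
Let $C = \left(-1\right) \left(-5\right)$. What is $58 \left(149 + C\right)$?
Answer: $8932$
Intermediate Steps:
$C = 5$
$58 \left(149 + C\right) = 58 \left(149 + 5\right) = 58 \cdot 154 = 8932$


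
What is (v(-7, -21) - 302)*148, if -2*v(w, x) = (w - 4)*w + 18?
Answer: -51726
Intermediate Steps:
v(w, x) = -9 - w*(-4 + w)/2 (v(w, x) = -((w - 4)*w + 18)/2 = -((-4 + w)*w + 18)/2 = -(w*(-4 + w) + 18)/2 = -(18 + w*(-4 + w))/2 = -9 - w*(-4 + w)/2)
(v(-7, -21) - 302)*148 = ((-9 + 2*(-7) - 1/2*(-7)**2) - 302)*148 = ((-9 - 14 - 1/2*49) - 302)*148 = ((-9 - 14 - 49/2) - 302)*148 = (-95/2 - 302)*148 = -699/2*148 = -51726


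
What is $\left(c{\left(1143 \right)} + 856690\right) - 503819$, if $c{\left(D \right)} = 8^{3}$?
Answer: $353383$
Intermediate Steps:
$c{\left(D \right)} = 512$
$\left(c{\left(1143 \right)} + 856690\right) - 503819 = \left(512 + 856690\right) - 503819 = 857202 - 503819 = 353383$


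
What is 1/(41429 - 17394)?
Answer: 1/24035 ≈ 4.1606e-5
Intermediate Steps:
1/(41429 - 17394) = 1/24035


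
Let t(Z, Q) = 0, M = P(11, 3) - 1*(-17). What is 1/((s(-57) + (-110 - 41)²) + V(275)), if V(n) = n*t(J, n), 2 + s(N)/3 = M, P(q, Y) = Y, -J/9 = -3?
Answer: 1/22855 ≈ 4.3754e-5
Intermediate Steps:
J = 27 (J = -9*(-3) = 27)
M = 20 (M = 3 - 1*(-17) = 3 + 17 = 20)
s(N) = 54 (s(N) = -6 + 3*20 = -6 + 60 = 54)
V(n) = 0 (V(n) = n*0 = 0)
1/((s(-57) + (-110 - 41)²) + V(275)) = 1/((54 + (-110 - 41)²) + 0) = 1/((54 + (-151)²) + 0) = 1/((54 + 22801) + 0) = 1/(22855 + 0) = 1/22855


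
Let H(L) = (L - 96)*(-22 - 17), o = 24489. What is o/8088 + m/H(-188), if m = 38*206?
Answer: 27879419/7465224 ≈ 3.7346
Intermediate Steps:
H(L) = 3744 - 39*L (H(L) = (-96 + L)*(-39) = 3744 - 39*L)
m = 7828
o/8088 + m/H(-188) = 24489/8088 + 7828/(3744 - 39*(-188)) = 24489*(1/8088) + 7828/(3744 + 7332) = 8163/2696 + 7828/11076 = 8163/2696 + 7828*(1/11076) = 8163/2696 + 1957/2769 = 27879419/7465224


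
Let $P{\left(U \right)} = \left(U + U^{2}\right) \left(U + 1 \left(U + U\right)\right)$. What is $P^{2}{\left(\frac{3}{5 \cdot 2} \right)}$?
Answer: $\frac{123201}{1000000} \approx 0.1232$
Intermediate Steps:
$P{\left(U \right)} = 3 U \left(U + U^{2}\right)$ ($P{\left(U \right)} = \left(U + U^{2}\right) \left(U + 1 \cdot 2 U\right) = \left(U + U^{2}\right) \left(U + 2 U\right) = \left(U + U^{2}\right) 3 U = 3 U \left(U + U^{2}\right)$)
$P^{2}{\left(\frac{3}{5 \cdot 2} \right)} = \left(3 \left(\frac{3}{5 \cdot 2}\right)^{2} \left(1 + \frac{3}{5 \cdot 2}\right)\right)^{2} = \left(3 \left(\frac{3}{10}\right)^{2} \left(1 + \frac{3}{10}\right)\right)^{2} = \left(3 \cdot \frac{9}{100} \cdot \frac{13}{10}\right)^{2} = \left(\frac{351}{1000}\right)^{2} = \frac{123201}{1000000}$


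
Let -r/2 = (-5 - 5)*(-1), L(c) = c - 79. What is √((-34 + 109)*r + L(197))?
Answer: I*√1382 ≈ 37.175*I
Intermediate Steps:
L(c) = -79 + c
r = -20 (r = -2*(-5 - 5)*(-1) = -(-20)*(-1) = -2*10 = -20)
√((-34 + 109)*r + L(197)) = √((-34 + 109)*(-20) + (-79 + 197)) = √(75*(-20) + 118) = √(-1500 + 118) = √(-1382) = I*√1382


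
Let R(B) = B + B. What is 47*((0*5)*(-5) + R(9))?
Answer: 846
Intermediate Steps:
R(B) = 2*B
47*((0*5)*(-5) + R(9)) = 47*((0*5)*(-5) + 2*9) = 47*(0*(-5) + 18) = 47*(0 + 18) = 47*18 = 846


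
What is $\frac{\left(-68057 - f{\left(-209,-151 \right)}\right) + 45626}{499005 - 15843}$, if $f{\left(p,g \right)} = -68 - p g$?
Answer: $\frac{4598}{241581} \approx 0.019033$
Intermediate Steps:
$f{\left(p,g \right)} = -68 - g p$
$\frac{\left(-68057 - f{\left(-209,-151 \right)}\right) + 45626}{499005 - 15843} = \frac{\left(-68057 - \left(-68 - \left(-151\right) \left(-209\right)\right)\right) + 45626}{499005 - 15843} = \frac{\left(-68057 - \left(-68 - 31559\right)\right) + 45626}{483162} = \left(\left(-68057 - -31627\right) + 45626\right) \frac{1}{483162} = \left(\left(-68057 + 31627\right) + 45626\right) \frac{1}{483162} = \left(-36430 + 45626\right) \frac{1}{483162} = 9196 \cdot \frac{1}{483162} = \frac{4598}{241581}$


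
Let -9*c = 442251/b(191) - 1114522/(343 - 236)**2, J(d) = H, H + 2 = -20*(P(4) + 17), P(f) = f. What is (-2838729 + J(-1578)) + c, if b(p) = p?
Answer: -55881701472478/19680831 ≈ -2.8394e+6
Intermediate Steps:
H = -422 (H = -2 - 20*(4 + 17) = -2 - 20*21 = -2 - 420 = -422)
J(d) = -422
c = -4850457997/19680831 (c = -(442251/191 - 1114522/(343 - 236)**2)/9 = -(442251*(1/191) - 1114522/(107**2))/9 = -(442251/191 - 1114522/11449)/9 = -1/9*4850457997/2186759 = -4850457997/19680831 ≈ -246.46)
(-2838729 + J(-1578)) + c = (-2838729 - 422) - 4850457997/19680831 = -2839151 - 4850457997/19680831 = -55881701472478/19680831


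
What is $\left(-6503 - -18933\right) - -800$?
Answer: $13230$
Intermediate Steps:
$\left(-6503 - -18933\right) - -800 = \left(-6503 + 18933\right) + 800 = 12430 + 800 = 13230$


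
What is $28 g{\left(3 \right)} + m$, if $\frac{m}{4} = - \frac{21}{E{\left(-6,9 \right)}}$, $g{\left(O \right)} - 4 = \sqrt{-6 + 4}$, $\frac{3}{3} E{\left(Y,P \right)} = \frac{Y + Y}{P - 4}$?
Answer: $147 + 28 i \sqrt{2} \approx 147.0 + 39.598 i$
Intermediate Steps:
$E{\left(Y,P \right)} = \frac{2 Y}{-4 + P}$ ($E{\left(Y,P \right)} = \frac{Y + Y}{P - 4} = \frac{2 Y}{-4 + P}$)
$g{\left(O \right)} = 4 + i \sqrt{2}$ ($g{\left(O \right)} = 4 + \sqrt{-6 + 4} = 4 + \sqrt{-2} = 4 + i \sqrt{2}$)
$m = 35$ ($m = 4 \left(- \frac{21}{2 \left(-6\right) \frac{1}{-4 + 9}}\right) = 4 \left(- \frac{21}{2 \left(-6\right) \frac{1}{5}}\right) = 4 \left(- \frac{21}{- \frac{12}{5}}\right) = 4 \left(\left(-21\right) \left(- \frac{5}{12}\right)\right) = 4 \cdot \frac{35}{4} = 35$)
$28 g{\left(3 \right)} + m = 28 \left(4 + i \sqrt{2}\right) + 35 = \left(112 + 28 i \sqrt{2}\right) + 35 = 147 + 28 i \sqrt{2}$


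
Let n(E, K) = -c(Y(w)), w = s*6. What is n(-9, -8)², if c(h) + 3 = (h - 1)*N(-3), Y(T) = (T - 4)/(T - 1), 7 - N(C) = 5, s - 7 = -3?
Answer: 5625/529 ≈ 10.633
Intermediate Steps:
s = 4 (s = 7 - 3 = 4)
N(C) = 2 (N(C) = 7 - 1*5 = 7 - 5 = 2)
w = 24 (w = 4*6 = 24)
Y(T) = (-4 + T)/(-1 + T)
c(h) = -5 + 2*h (c(h) = -3 + (h - 1)*2 = -3 + (-1 + h)*2 = -3 + (-2 + 2*h) = -5 + 2*h)
n(E, K) = 75/23 (n(E, K) = -(-5 + 2*((-4 + 24)/(-1 + 24))) = -(-5 + 2*(20/23)) = -(-5 + 40/23) = -1*(-75/23) = 75/23)
n(-9, -8)² = (75/23)² = 5625/529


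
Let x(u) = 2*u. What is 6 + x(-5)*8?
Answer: -74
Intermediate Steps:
6 + x(-5)*8 = 6 + (2*(-5))*8 = 6 - 10*8 = 6 - 80 = -74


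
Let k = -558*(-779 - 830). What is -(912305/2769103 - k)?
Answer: 2486160681361/2769103 ≈ 8.9782e+5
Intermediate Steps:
k = 897822 (k = -558*(-1609) = 897822)
-(912305/2769103 - k) = -(912305/2769103 - 1*897822) = -(912305*(1/2769103) - 897822) = -(912305/2769103 - 897822) = -1*(-2486160681361/2769103) = 2486160681361/2769103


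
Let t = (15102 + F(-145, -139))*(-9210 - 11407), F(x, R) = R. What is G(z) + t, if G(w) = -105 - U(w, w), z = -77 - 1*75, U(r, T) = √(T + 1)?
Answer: -308492276 - I*√151 ≈ -3.0849e+8 - 12.288*I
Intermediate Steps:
U(r, T) = √(1 + T)
z = -152 (z = -77 - 75 = -152)
G(w) = -105 - √(1 + w)
t = -308492171 (t = (15102 - 139)*(-9210 - 11407) = 14963*(-20617) = -308492171)
G(z) + t = (-105 - √(1 - 152)) - 308492171 = (-105 - √(-151)) - 308492171 = (-105 - I*√151) - 308492171 = -308492276 - I*√151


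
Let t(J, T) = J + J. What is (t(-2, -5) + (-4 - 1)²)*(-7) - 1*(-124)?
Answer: -23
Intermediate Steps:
t(J, T) = 2*J
(t(-2, -5) + (-4 - 1)²)*(-7) - 1*(-124) = (2*(-2) + (-4 - 1)²)*(-7) - 1*(-124) = (-4 + (-5)²)*(-7) + 124 = (-4 + 25)*(-7) + 124 = 21*(-7) + 124 = -147 + 124 = -23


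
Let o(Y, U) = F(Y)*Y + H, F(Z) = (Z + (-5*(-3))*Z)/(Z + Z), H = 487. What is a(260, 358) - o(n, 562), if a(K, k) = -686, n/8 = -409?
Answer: 25003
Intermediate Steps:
n = -3272 (n = 8*(-409) = -3272)
F(Z) = 8 (F(Z) = (Z + 15*Z)/((2*Z)) = (16*Z)*(1/(2*Z)) = 8)
o(Y, U) = 487 + 8*Y (o(Y, U) = 8*Y + 487 = 487 + 8*Y)
a(260, 358) - o(n, 562) = -686 - (487 + 8*(-3272)) = -686 - (487 - 26176) = -686 - 1*(-25689) = -686 + 25689 = 25003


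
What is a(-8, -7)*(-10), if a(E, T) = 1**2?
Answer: -10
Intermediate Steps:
a(E, T) = 1
a(-8, -7)*(-10) = 1*(-10) = -10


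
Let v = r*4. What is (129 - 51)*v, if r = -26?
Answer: -8112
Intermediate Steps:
v = -104 (v = -26*4 = -104)
(129 - 51)*v = (129 - 51)*(-104) = 78*(-104) = -8112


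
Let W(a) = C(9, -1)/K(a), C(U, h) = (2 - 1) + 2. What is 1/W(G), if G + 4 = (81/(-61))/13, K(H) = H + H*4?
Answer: -16265/2379 ≈ -6.8369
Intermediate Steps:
C(U, h) = 3 (C(U, h) = 1 + 2 = 3)
K(H) = 5*H (K(H) = H + 4*H = 5*H)
G = -3253/793 (G = -4 + (81/(-61))/13 = -4 + (81*(-1/61))*(1/13) = -4 - 81/61*1/13 = -4 - 81/793 = -3253/793 ≈ -4.1021)
W(a) = 3/(5*a) (W(a) = 3/((5*a)) = 3*(1/(5*a)) = 3/(5*a))
1/W(G) = 1/(3/(5*(-3253/793))) = 1/((⅗)*(-793/3253)) = 1/(-2379/16265) = -16265/2379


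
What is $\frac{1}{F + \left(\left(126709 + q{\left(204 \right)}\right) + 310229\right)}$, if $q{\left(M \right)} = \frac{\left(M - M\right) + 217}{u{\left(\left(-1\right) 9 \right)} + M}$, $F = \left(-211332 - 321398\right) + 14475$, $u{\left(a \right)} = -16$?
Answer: $- \frac{188}{15287379} \approx -1.2298 \cdot 10^{-5}$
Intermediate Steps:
$F = -518255$ ($F = -532730 + 14475 = -518255$)
$q{\left(M \right)} = \frac{217}{-16 + M}$ ($q{\left(M \right)} = \frac{\left(M - M\right) + 217}{-16 + M} = \frac{0 + 217}{-16 + M} = \frac{217}{-16 + M}$)
$\frac{1}{F + \left(\left(126709 + q{\left(204 \right)}\right) + 310229\right)} = \frac{1}{-518255 + \left(\left(126709 + \frac{217}{-16 + 204}\right) + 310229\right)} = \frac{1}{-518255 + \left(\left(126709 + \frac{217}{188}\right) + 310229\right)} = \frac{1}{-518255 + \left(\frac{23821509}{188} + 310229\right)} = \frac{1}{-518255 + \frac{82144561}{188}} = \frac{1}{- \frac{15287379}{188}} = - \frac{188}{15287379}$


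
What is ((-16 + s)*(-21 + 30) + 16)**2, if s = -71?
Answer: 588289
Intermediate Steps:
((-16 + s)*(-21 + 30) + 16)**2 = ((-16 - 71)*(-21 + 30) + 16)**2 = (-87*9 + 16)**2 = (-783 + 16)**2 = (-767)**2 = 588289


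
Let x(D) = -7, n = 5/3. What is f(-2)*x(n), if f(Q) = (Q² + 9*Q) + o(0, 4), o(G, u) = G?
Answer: 98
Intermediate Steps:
n = 5/3 (n = 5*(⅓) = 5/3 ≈ 1.6667)
f(Q) = Q² + 9*Q (f(Q) = (Q² + 9*Q) + 0 = Q² + 9*Q)
f(-2)*x(n) = -2*(9 - 2)*(-7) = -2*7*(-7) = -14*(-7) = 98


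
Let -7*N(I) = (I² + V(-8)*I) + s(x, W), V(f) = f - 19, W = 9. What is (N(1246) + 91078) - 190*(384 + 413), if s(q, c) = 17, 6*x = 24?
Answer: -1941355/7 ≈ -2.7734e+5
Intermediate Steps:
V(f) = -19 + f
x = 4 (x = (⅙)*24 = 4)
N(I) = -17/7 - I²/7 + 27*I/7 (N(I) = -((I² + (-19 - 8)*I) + 17)/7 = -((I² - 27*I) + 17)/7 = -(17 + I² - 27*I)/7 = -17/7 - I²/7 + 27*I/7)
(N(1246) + 91078) - 190*(384 + 413) = ((-17/7 - ⅐*1246² + (27/7)*1246) + 91078) - 190*(384 + 413) = ((-17/7 - ⅐*1552516 + 4806) + 91078) - 190*797 = ((-17/7 - 221788 + 4806) + 91078) - 151430 = (-1518891/7 + 91078) - 151430 = -881345/7 - 151430 = -1941355/7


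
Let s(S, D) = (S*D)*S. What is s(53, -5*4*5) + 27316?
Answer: -253584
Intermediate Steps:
s(S, D) = D*S**2 (s(S, D) = (D*S)*S = D*S**2)
s(53, -5*4*5) + 27316 = (-5*4*5)*53**2 + 27316 = -20*5*2809 + 27316 = -100*2809 + 27316 = -280900 + 27316 = -253584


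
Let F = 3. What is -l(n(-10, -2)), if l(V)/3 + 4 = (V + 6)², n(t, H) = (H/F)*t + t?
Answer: -28/3 ≈ -9.3333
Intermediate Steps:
n(t, H) = t + H*t/3 (n(t, H) = (H/3)*t + t = H*t/3 + t = t + H*t/3)
l(V) = -12 + 3*(6 + V)² (l(V) = -12 + 3*(V + 6)² = -12 + 3*(6 + V)²)
-l(n(-10, -2)) = -(-12 + 3*(6 + (⅓)*(-10)*(3 - 2))²) = -(-12 + 3*(6 + (⅓)*(-10)*1)²) = -(-12 + 3*(6 - 10/3)²) = -(-12 + 3*(8/3)²) = -(-12 + 3*(64/9)) = -(-12 + 64/3) = -1*28/3 = -28/3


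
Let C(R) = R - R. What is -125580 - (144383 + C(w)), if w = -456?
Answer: -269963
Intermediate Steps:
C(R) = 0
-125580 - (144383 + C(w)) = -125580 - (144383 + 0) = -125580 - 1*144383 = -125580 - 144383 = -269963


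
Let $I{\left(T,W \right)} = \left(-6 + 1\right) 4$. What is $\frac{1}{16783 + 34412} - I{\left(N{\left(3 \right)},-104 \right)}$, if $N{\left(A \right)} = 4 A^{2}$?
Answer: $\frac{1023901}{51195} \approx 20.0$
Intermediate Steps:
$I{\left(T,W \right)} = -20$ ($I{\left(T,W \right)} = \left(-5\right) 4 = -20$)
$\frac{1}{16783 + 34412} - I{\left(N{\left(3 \right)},-104 \right)} = \frac{1}{16783 + 34412} - -20 = \frac{1}{51195} + 20 = \frac{1023901}{51195}$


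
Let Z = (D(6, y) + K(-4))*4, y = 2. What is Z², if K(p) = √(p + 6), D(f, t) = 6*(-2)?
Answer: 2336 - 384*√2 ≈ 1792.9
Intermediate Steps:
D(f, t) = -12
K(p) = √(6 + p)
Z = -48 + 4*√2 (Z = (-12 + √(6 - 4))*4 = (-12 + √2)*4 = -48 + 4*√2 ≈ -42.343)
Z² = (-48 + 4*√2)²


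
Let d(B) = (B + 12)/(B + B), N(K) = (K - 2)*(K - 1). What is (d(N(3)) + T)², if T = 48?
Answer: 10609/4 ≈ 2652.3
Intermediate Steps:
N(K) = (-1 + K)*(-2 + K) (N(K) = (-2 + K)*(-1 + K) = (-1 + K)*(-2 + K))
d(B) = (12 + B)/(2*B) (d(B) = (12 + B)/((2*B)) = (12 + B)*(1/(2*B)) = (12 + B)/(2*B))
(d(N(3)) + T)² = ((12 + (2 + 3² - 3*3))/(2*(2 + 3² - 3*3)) + 48)² = ((12 + (2 + 9 - 9))/(2*(2 + 9 - 9)) + 48)² = ((½)*(12 + 2)/2 + 48)² = ((½)*(½)*14 + 48)² = (7/2 + 48)² = (103/2)² = 10609/4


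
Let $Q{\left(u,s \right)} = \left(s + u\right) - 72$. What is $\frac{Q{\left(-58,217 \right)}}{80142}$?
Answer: $\frac{29}{26714} \approx 0.0010856$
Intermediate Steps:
$Q{\left(u,s \right)} = -72 + s + u$
$\frac{Q{\left(-58,217 \right)}}{80142} = \frac{-72 + 217 - 58}{80142} = 87 \cdot \frac{1}{80142} = \frac{29}{26714}$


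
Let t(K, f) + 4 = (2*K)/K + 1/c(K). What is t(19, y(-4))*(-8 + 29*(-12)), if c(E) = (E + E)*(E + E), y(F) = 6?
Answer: 256943/361 ≈ 711.75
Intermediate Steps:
c(E) = 4*E² (c(E) = (2*E)*(2*E) = 4*E²)
t(K, f) = -2 + 1/(4*K²) (t(K, f) = -4 + ((2*K)/K + 1/(4*K²)) = -4 + (2 + 1*(1/(4*K²))) = -4 + (2 + 1/(4*K²)) = -2 + 1/(4*K²))
t(19, y(-4))*(-8 + 29*(-12)) = (-2 + (¼)/19²)*(-8 + 29*(-12)) = (-2 + (¼)*(1/361))*(-8 - 348) = (-2 + 1/1444)*(-356) = -2887/1444*(-356) = 256943/361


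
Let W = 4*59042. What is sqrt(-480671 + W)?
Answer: 3*I*sqrt(27167) ≈ 494.47*I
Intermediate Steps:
W = 236168
sqrt(-480671 + W) = sqrt(-480671 + 236168) = sqrt(-244503) = 3*I*sqrt(27167)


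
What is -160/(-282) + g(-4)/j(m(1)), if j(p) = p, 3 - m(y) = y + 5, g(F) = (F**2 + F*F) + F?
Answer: -412/47 ≈ -8.7660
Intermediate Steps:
g(F) = F + 2*F**2 (g(F) = (F**2 + F**2) + F = 2*F**2 + F = F + 2*F**2)
m(y) = -2 - y (m(y) = 3 - (y + 5) = 3 - (5 + y) = 3 + (-5 - y) = -2 - y)
-160/(-282) + g(-4)/j(m(1)) = -160/(-282) + (-4*(1 + 2*(-4)))/(-2 - 1*1) = -160*(-1/282) + (-4*(1 - 8))/(-2 - 1) = 80/141 - 4*(-7)/(-3) = 80/141 + 28*(-1/3) = 80/141 - 28/3 = -412/47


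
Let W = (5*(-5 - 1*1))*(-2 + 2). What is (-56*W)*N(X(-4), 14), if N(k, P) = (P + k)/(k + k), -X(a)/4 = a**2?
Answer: 0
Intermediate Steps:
X(a) = -4*a**2
N(k, P) = (P + k)/(2*k) (N(k, P) = (P + k)/((2*k)) = (P + k)*(1/(2*k)) = (P + k)/(2*k))
W = 0 (W = (5*(-5 - 1))*0 = (5*(-6))*0 = -30*0 = 0)
(-56*W)*N(X(-4), 14) = (-56*0)*((14 - 4*(-4)**2)/(2*((-4*(-4)**2)))) = 0*((14 - 4*16)/(2*((-4*16)))) = 0*((1/2)*(14 - 64)/(-64)) = 0*((1/2)*(-1/64)*(-50)) = 0*(25/64) = 0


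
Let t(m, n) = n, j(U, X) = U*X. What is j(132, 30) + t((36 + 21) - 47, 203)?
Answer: 4163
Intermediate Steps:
j(132, 30) + t((36 + 21) - 47, 203) = 132*30 + 203 = 3960 + 203 = 4163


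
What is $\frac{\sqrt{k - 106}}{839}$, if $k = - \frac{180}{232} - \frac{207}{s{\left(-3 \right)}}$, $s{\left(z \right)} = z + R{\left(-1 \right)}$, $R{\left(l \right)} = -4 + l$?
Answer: $\frac{137 i \sqrt{58}}{97324} \approx 0.01072 i$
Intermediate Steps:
$s{\left(z \right)} = -5 + z$ ($s{\left(z \right)} = z - 5 = -5 + z$)
$k = \frac{5823}{232}$ ($k = - \frac{180}{232} - \frac{207}{-5 - 3} = \left(-180\right) \frac{1}{232} - \frac{207}{-8} = - \frac{45}{58} - - \frac{207}{8} = - \frac{45}{58} + \frac{207}{8} = \frac{5823}{232} \approx 25.099$)
$\frac{\sqrt{k - 106}}{839} = \frac{\sqrt{\frac{5823}{232} - 106}}{839} = \sqrt{- \frac{18769}{232}} \cdot \frac{1}{839} = \frac{137 i \sqrt{58}}{116} \cdot \frac{1}{839} = \frac{137 i \sqrt{58}}{97324}$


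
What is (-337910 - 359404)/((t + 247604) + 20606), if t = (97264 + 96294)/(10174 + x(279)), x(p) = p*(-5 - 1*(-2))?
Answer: -3255410409/1252235164 ≈ -2.5997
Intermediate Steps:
x(p) = -3*p (x(p) = p*(-5 + 2) = p*(-3) = -3*p)
t = 193558/9337 (t = (97264 + 96294)/(10174 - 3*279) = 193558/(10174 - 837) = 193558/9337 ≈ 20.730)
(-337910 - 359404)/((t + 247604) + 20606) = (-337910 - 359404)/((193558/9337 + 247604) + 20606) = -697314/(2312072106/9337 + 20606) = -697314/2504470328/9337 = -697314*9337/2504470328 = -3255410409/1252235164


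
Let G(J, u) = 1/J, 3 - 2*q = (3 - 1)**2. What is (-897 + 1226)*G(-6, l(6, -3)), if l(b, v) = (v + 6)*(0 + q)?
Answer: -329/6 ≈ -54.833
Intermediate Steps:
q = -1/2 (q = 3/2 - (3 - 1)**2/2 = 3/2 - 1/2*2**2 = 3/2 - 1/2*4 = 3/2 - 2 = -1/2 ≈ -0.50000)
l(b, v) = -3 - v/2 (l(b, v) = (v + 6)*(0 - 1/2) = (6 + v)*(-1/2) = -3 - v/2)
(-897 + 1226)*G(-6, l(6, -3)) = (-897 + 1226)/(-6) = 329*(-1/6) = -329/6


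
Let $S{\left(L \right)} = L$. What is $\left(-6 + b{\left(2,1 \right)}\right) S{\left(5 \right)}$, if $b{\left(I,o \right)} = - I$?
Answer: $-40$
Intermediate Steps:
$\left(-6 + b{\left(2,1 \right)}\right) S{\left(5 \right)} = \left(-6 - 2\right) 5 = \left(-8\right) 5 = -40$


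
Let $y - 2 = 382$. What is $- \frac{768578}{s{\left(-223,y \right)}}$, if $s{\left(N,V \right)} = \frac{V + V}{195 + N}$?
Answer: $\frac{2690023}{96} \approx 28021.0$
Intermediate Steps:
$y = 384$ ($y = 2 + 382 = 384$)
$s{\left(N,V \right)} = \frac{2 V}{195 + N}$
$- \frac{768578}{s{\left(-223,y \right)}} = - \frac{768578}{2 \cdot 384 \frac{1}{195 - 223}} = - \frac{768578}{2 \cdot 384 \frac{1}{-28}} = - \frac{768578}{2 \cdot 384 \left(- \frac{1}{28}\right)} = - \frac{768578}{- \frac{192}{7}} = \left(-768578\right) \left(- \frac{7}{192}\right) = \frac{2690023}{96}$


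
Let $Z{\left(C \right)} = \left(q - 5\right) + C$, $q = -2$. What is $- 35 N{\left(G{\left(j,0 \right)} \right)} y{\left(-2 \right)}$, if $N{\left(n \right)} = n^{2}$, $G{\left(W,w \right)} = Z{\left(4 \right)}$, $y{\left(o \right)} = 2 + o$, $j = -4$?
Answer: $0$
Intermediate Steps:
$Z{\left(C \right)} = -7 + C$ ($Z{\left(C \right)} = \left(-2 - 5\right) + C = -7 + C$)
$G{\left(W,w \right)} = -3$ ($G{\left(W,w \right)} = -7 + 4 = -3$)
$- 35 N{\left(G{\left(j,0 \right)} \right)} y{\left(-2 \right)} = - 35 \left(-3\right)^{2} \left(2 - 2\right) = \left(-35\right) 9 \cdot 0 = \left(-315\right) 0 = 0$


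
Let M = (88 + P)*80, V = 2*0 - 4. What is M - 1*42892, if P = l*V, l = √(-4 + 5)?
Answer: -36172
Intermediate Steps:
V = -4 (V = 0 - 4 = -4)
l = 1 (l = √1 = 1)
P = -4 (P = 1*(-4) = -4)
M = 6720 (M = (88 - 4)*80 = 84*80 = 6720)
M - 1*42892 = 6720 - 1*42892 = 6720 - 42892 = -36172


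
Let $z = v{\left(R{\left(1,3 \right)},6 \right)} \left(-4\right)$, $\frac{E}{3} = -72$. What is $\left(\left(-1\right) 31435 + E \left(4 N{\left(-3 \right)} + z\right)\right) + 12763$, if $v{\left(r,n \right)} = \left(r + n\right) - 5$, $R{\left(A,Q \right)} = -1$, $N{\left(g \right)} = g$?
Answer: $-16080$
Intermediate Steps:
$E = -216$ ($E = 3 \left(-72\right) = -216$)
$v{\left(r,n \right)} = -5 + n + r$ ($v{\left(r,n \right)} = \left(n + r\right) - 5 = -5 + n + r$)
$z = 0$ ($z = \left(-5 + 6 - 1\right) \left(-4\right) = 0 \left(-4\right) = 0$)
$\left(\left(-1\right) 31435 + E \left(4 N{\left(-3 \right)} + z\right)\right) + 12763 = \left(\left(-1\right) 31435 - 216 \left(4 \left(-3\right) + 0\right)\right) + 12763 = \left(-31435 - 216 \left(-12 + 0\right)\right) + 12763 = \left(-31435 - -2592\right) + 12763 = \left(-31435 + 2592\right) + 12763 = -28843 + 12763 = -16080$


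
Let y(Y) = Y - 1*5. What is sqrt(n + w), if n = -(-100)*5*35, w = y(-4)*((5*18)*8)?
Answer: 2*sqrt(2755) ≈ 104.98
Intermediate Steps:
y(Y) = -5 + Y (y(Y) = Y - 5 = -5 + Y)
w = -6480 (w = (-5 - 4)*((5*18)*8) = -810*8 = -9*720 = -6480)
n = 17500 (n = -20*(-25)*35 = 500*35 = 17500)
sqrt(n + w) = sqrt(17500 - 6480) = sqrt(11020) = 2*sqrt(2755)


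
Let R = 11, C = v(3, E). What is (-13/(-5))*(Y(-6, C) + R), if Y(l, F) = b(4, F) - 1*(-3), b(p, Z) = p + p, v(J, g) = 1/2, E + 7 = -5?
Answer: 286/5 ≈ 57.200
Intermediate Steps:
E = -12 (E = -7 - 5 = -12)
v(J, g) = ½
C = ½ ≈ 0.50000
b(p, Z) = 2*p
Y(l, F) = 11 (Y(l, F) = 2*4 - 1*(-3) = 8 + 3 = 11)
(-13/(-5))*(Y(-6, C) + R) = (-13/(-5))*(11 + 11) = -13*(-⅕)*22 = (13/5)*22 = 286/5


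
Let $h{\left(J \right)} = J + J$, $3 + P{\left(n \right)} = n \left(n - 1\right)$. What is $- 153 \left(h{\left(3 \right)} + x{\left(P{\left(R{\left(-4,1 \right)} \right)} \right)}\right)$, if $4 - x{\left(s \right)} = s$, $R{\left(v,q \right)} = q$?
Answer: $-1989$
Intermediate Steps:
$P{\left(n \right)} = -3 + n \left(-1 + n\right)$ ($P{\left(n \right)} = -3 + n \left(n - 1\right) = -3 + n \left(-1 + n\right)$)
$h{\left(J \right)} = 2 J$
$x{\left(s \right)} = 4 - s$
$- 153 \left(h{\left(3 \right)} + x{\left(P{\left(R{\left(-4,1 \right)} \right)} \right)}\right) = - 153 \left(2 \cdot 3 + \left(4 - \left(-3 + 1^{2} - 1\right)\right)\right) = - 153 \left(6 + \left(4 - \left(-3 + 1 - 1\right)\right)\right) = - 153 \left(6 + \left(4 - -3\right)\right) = - 153 \left(6 + \left(4 + 3\right)\right) = - 153 \left(6 + 7\right) = \left(-153\right) 13 = -1989$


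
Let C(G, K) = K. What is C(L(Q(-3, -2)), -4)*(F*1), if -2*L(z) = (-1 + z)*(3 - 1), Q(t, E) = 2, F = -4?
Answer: 16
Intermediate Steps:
L(z) = 1 - z (L(z) = -(-1 + z)*(3 - 1)/2 = -(-1 + z)*2/2 = -(-2 + 2*z)/2 = 1 - z)
C(L(Q(-3, -2)), -4)*(F*1) = -(-16) = -4*(-4) = 16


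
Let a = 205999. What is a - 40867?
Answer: 165132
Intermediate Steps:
a - 40867 = 205999 - 40867 = 165132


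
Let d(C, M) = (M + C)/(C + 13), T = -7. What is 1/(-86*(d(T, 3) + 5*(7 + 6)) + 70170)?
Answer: 3/193912 ≈ 1.5471e-5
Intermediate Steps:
d(C, M) = (C + M)/(13 + C)
1/(-86*(d(T, 3) + 5*(7 + 6)) + 70170) = 1/(-86*((-7 + 3)/(13 - 7) + 5*(7 + 6)) + 70170) = 1/(-86*(-4/6 + 5*13) + 70170) = 1/(-86*((1/6)*(-4) + 65) + 70170) = 1/(-86*(-2/3 + 65) + 70170) = 1/(-86*193/3 + 70170) = 1/(-16598/3 + 70170) = 1/(193912/3) = 3/193912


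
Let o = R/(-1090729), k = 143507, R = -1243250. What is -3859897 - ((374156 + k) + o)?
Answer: -4774732884490/1090729 ≈ -4.3776e+6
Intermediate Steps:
o = 1243250/1090729 (o = -1243250/(-1090729) = -1243250*(-1/1090729) = 1243250/1090729 ≈ 1.1398)
-3859897 - ((374156 + k) + o) = -3859897 - ((374156 + 143507) + 1243250/1090729) = -3859897 - (517663 + 1243250/1090729) = -3859897 - 1*564631289577/1090729 = -3859897 - 564631289577/1090729 = -4774732884490/1090729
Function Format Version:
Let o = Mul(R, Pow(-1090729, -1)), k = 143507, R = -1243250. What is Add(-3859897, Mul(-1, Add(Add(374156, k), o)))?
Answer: Rational(-4774732884490, 1090729) ≈ -4.3776e+6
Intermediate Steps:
o = Rational(1243250, 1090729) (o = Mul(-1243250, Pow(-1090729, -1)) = Mul(-1243250, Rational(-1, 1090729)) = Rational(1243250, 1090729) ≈ 1.1398)
Add(-3859897, Mul(-1, Add(Add(374156, k), o))) = Add(-3859897, Mul(-1, Add(Add(374156, 143507), Rational(1243250, 1090729)))) = Add(-3859897, Mul(-1, Add(517663, Rational(1243250, 1090729)))) = Add(-3859897, Mul(-1, Rational(564631289577, 1090729))) = Add(-3859897, Rational(-564631289577, 1090729)) = Rational(-4774732884490, 1090729)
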